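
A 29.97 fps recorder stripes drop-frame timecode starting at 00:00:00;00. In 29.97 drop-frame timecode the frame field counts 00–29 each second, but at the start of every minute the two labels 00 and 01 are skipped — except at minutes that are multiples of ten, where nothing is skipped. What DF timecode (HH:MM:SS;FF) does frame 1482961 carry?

Each 10-minute DF block holds 10 × 60 × 30 − 9 × 2 = 17982 frames. 1482961 ÷ 17982 → 82 full blocks, remainder 8437.
Within the partial block the first minute is 1800 frames and each further minute 1798, so 4 further minute boundaries passed. Total skipped labels = 18 × 82 + 2 × 4 = 1484.
Non-drop label index = 1482961 + 1484 = 1484445; at 30 labels/s that is 13:44:41:15, i.e. DF 13:44:41;15.

13:44:41;15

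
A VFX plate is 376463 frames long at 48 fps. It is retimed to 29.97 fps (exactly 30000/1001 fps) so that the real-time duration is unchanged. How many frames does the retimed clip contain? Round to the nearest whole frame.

235054 frames

Frames at target rate = 376463 × (30000/1001) / (48) = 235289375/1001 ≈ 235054.321.
Nearest whole frame: 235054.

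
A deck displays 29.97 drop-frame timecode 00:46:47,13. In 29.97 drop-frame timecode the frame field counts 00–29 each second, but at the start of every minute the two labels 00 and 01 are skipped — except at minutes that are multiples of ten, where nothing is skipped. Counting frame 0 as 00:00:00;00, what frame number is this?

As if non-drop at 30 labels/s: (0 × 3600 + 46 × 60 + 47) × 30 + 13 = 84223.
Minute boundaries passed: 46; those not divisible by 10: 46 − 4 = 42; dropped labels = 2 × 42 = 84.
Actual frame index = 84223 − 84 = 84139.

84139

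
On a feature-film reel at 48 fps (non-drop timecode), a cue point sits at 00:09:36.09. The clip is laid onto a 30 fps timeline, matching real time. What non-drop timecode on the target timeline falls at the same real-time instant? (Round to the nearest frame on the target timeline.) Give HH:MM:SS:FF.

Source frame index: (0×3600 + 9×60 + 36) × 48 + 9 = 27657.
Real time: 27657 / (48) = 9219/16 s.
Target frame: (9219/16) × (30) = 138285/8 ≈ 17285.625 → 17286.
At 30 labels/s: frame 17286 → 00:09:36:06.

00:09:36:06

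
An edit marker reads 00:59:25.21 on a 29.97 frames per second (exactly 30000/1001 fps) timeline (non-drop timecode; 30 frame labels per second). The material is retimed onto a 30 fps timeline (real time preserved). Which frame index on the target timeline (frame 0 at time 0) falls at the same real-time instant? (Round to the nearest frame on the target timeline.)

frame 107078

Source frame index: (0×3600 + 59×60 + 25) × 30 + 21 = 106971.
Real time: 106971 / (30000/1001) = 35692657/10000 s.
Target frame: (35692657/10000) × (30) = 107077971/1000 ≈ 107077.971 → 107078.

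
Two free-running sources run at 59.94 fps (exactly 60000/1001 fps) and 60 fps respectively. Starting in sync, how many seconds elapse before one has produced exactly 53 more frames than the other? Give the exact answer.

The gap grows by |60 − 60000/1001| = 60/1001 frames per second.
Time for a 53-frame gap: 53 ÷ (60/1001) = 53053/60 s.

53053/60 seconds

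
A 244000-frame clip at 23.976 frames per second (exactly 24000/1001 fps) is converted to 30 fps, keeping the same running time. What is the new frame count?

305305 frames

Target frames = source frames × (target rate / source rate) = 244000 × (30)/(24000/1001) = 244000 × 1001/800 = 305305.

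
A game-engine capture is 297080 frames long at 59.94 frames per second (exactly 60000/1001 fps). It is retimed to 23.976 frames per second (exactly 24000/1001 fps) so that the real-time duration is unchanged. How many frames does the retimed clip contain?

118832 frames

Target frames = source frames × (target rate / source rate) = 297080 × (24000/1001)/(60000/1001) = 297080 × 2/5 = 118832.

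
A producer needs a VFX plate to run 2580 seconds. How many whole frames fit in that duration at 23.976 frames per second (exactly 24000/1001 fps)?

Frames = 2580 × 24000/1001 = 61920000/1001 ≈ 61858.1419.
Complete frames: 61858.

61858 frames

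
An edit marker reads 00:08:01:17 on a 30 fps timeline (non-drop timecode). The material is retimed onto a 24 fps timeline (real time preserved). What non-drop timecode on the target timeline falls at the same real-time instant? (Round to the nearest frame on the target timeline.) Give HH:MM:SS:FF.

Source frame index: (0×3600 + 8×60 + 1) × 30 + 17 = 14447.
Real time: 14447 / (30) = 14447/30 s.
Target frame: (14447/30) × (24) = 57788/5 ≈ 11557.600 → 11558.
At 24 labels/s: frame 11558 → 00:08:01:14.

00:08:01:14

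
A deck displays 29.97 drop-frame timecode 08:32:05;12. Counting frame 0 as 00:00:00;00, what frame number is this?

As if non-drop at 30 labels/s: (8 × 3600 + 32 × 60 + 5) × 30 + 12 = 921762.
Minute boundaries passed: 512; those not divisible by 10: 512 − 51 = 461; dropped labels = 2 × 461 = 922.
Actual frame index = 921762 − 922 = 920840.

920840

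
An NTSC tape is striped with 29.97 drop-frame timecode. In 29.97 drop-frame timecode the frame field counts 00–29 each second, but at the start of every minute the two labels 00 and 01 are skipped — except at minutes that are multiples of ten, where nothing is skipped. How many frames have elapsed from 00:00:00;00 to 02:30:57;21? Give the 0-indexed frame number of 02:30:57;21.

As if non-drop at 30 labels/s: (2 × 3600 + 30 × 60 + 57) × 30 + 21 = 271731.
Minute boundaries passed: 150; those not divisible by 10: 150 − 15 = 135; dropped labels = 2 × 135 = 270.
Actual frame index = 271731 − 270 = 271461.

271461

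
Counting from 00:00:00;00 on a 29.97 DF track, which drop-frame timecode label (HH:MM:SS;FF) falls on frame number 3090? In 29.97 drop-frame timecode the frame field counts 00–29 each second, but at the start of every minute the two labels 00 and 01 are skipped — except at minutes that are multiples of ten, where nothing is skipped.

Each 10-minute DF block holds 10 × 60 × 30 − 9 × 2 = 17982 frames. 3090 ÷ 17982 → 0 full blocks, remainder 3090.
Within the partial block the first minute is 1800 frames and each further minute 1798, so 1 further minute boundary passed. Total skipped labels = 18 × 0 + 2 × 1 = 2.
Non-drop label index = 3090 + 2 = 3092; at 30 labels/s that is 00:01:43:02, i.e. DF 00:01:43;02.

00:01:43;02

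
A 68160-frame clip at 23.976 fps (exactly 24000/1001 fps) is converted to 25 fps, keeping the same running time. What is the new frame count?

71071 frames

Target frames = source frames × (target rate / source rate) = 68160 × (25)/(24000/1001) = 68160 × 1001/960 = 71071.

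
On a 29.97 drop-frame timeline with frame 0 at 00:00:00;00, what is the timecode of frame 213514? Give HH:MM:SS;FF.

01:58:44;08

Each 10-minute DF block holds 10 × 60 × 30 − 9 × 2 = 17982 frames. 213514 ÷ 17982 → 11 full blocks, remainder 15712.
Within the partial block the first minute is 1800 frames and each further minute 1798, so 8 further minute boundaries passed. Total skipped labels = 18 × 11 + 2 × 8 = 214.
Non-drop label index = 213514 + 214 = 213728; at 30 labels/s that is 01:58:44:08, i.e. DF 01:58:44;08.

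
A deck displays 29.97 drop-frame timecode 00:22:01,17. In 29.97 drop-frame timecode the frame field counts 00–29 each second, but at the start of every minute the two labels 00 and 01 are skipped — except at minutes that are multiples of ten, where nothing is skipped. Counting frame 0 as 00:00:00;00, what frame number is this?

As if non-drop at 30 labels/s: (0 × 3600 + 22 × 60 + 1) × 30 + 17 = 39647.
Minute boundaries passed: 22; those not divisible by 10: 22 − 2 = 20; dropped labels = 2 × 20 = 40.
Actual frame index = 39647 − 40 = 39607.

39607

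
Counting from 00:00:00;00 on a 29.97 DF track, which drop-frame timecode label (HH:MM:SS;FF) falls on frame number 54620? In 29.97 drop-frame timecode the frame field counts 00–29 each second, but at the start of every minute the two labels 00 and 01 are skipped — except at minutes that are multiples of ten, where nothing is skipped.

Ten DF minutes hold 17982 frames, so frame 54620 lies in block 3 (frames 53946–71927) with 674 frames into that block.
The block's first minute is 1800 frames and the rest 1798 each; 674 frames reaches minute 0, so 3 × 18 + 0 × 2 = 54 labels have been skipped so far.
Adding those back, label number 54620 + 54 = 54674 at 30 labels/s is 1822 s + 14 f = 0 h 30 min 22 s frame 14, i.e. 00:30:22;14.

00:30:22;14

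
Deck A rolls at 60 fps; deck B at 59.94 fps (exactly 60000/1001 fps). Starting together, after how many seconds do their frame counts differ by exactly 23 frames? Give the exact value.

The gap grows by |60000/1001 − 60| = 60/1001 frames per second.
Time for a 23-frame gap: 23 ÷ (60/1001) = 23023/60 s.

23023/60 seconds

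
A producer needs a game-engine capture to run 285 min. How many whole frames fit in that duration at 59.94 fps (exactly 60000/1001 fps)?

285 min = 17100 s.
Frames = 17100 × 60000/1001 = 1026000000/1001 ≈ 1024975.0250.
Complete frames: 1024975.

1024975 frames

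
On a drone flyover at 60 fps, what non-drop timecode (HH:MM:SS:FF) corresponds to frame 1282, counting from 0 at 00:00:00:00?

1282 ÷ 60 = 21 full seconds, remainder 22 frames.
21 s = 0 h 0 min 21 s.
Timecode: 00:00:21:22.

00:00:21:22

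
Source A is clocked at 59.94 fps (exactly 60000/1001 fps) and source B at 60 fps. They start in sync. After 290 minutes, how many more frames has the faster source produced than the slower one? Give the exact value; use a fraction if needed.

1044000/1001 frames

290 min = 17400 s.
A emits 60000/1001 × 17400 = 1044000000/1001 frames; B emits 60 × 17400 = 1044000.
Difference = 1044000/1001 frames (≈ 1042.9570); B is ahead of A.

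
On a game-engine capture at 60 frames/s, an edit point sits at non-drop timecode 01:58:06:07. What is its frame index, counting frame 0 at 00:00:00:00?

Total seconds to the label: (1 × 3600 + 58 × 60 + 6) = 7086.
Frame index = 7086 × 60 + 7 = 425167.

frame 425167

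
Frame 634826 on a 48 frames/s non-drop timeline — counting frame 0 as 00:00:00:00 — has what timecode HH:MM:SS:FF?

634826 ÷ 48 = 13225 full seconds, remainder 26 frames.
13225 s = 3 h 40 min 25 s.
Timecode: 03:40:25:26.

03:40:25:26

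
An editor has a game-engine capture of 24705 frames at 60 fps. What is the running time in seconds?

411.75 seconds

Running time = 24705 / (60) = 411.75 s.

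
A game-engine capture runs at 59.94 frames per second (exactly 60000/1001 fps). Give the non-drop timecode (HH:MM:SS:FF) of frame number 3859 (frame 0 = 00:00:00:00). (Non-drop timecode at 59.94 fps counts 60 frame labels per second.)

00:01:04:19

3859 ÷ 60 = 64 full seconds, remainder 19 frames.
64 s = 0 h 1 min 4 s.
Timecode: 00:01:04:19.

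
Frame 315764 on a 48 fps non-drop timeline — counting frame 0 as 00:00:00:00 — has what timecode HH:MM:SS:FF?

01:49:38:20

315764 ÷ 48 = 6578 full seconds, remainder 20 frames.
6578 s = 1 h 49 min 38 s.
Timecode: 01:49:38:20.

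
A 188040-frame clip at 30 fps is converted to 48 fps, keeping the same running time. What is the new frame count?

300864 frames

Target frames = source frames × (target rate / source rate) = 188040 × (48)/(30) = 188040 × 8/5 = 300864.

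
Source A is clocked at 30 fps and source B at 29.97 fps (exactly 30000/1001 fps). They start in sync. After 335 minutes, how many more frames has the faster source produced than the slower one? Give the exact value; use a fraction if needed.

603000/1001 frames

335 min = 20100 s.
A emits 30 × 20100 = 603000 frames; B emits 30000/1001 × 20100 = 603000000/1001.
Difference = 603000/1001 frames (≈ 602.3976); B is behind A.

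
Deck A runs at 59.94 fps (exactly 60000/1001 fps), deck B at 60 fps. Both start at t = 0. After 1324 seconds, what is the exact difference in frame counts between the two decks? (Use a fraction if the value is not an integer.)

A emits 60000/1001 × 1324 = 79440000/1001 frames; B emits 60 × 1324 = 79440.
Difference = 79440/1001 frames (≈ 79.3606); B is ahead of A.

79440/1001 frames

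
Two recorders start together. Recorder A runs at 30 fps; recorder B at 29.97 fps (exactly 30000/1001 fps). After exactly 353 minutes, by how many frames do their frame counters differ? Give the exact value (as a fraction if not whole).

635400/1001 frames

353 min = 21180 s.
A emits 30 × 21180 = 635400 frames; B emits 30000/1001 × 21180 = 635400000/1001.
Difference = 635400/1001 frames (≈ 634.7652); B is behind A.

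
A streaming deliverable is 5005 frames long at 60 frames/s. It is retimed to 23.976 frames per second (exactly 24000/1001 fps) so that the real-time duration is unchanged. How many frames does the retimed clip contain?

Target frames = source frames × (target rate / source rate) = 5005 × (24000/1001)/(60) = 5005 × 400/1001 = 2000.

2000 frames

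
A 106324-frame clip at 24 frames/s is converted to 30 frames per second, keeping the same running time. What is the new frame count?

Target frames = source frames × (target rate / source rate) = 106324 × (30)/(24) = 106324 × 5/4 = 132905.

132905 frames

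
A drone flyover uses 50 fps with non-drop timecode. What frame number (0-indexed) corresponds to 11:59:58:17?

Total seconds to the label: (11 × 3600 + 59 × 60 + 58) = 43198.
Frame index = 43198 × 50 + 17 = 2159917.

frame 2159917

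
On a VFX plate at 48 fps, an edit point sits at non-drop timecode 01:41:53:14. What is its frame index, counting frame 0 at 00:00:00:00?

Total seconds to the label: (1 × 3600 + 41 × 60 + 53) = 6113.
Frame index = 6113 × 48 + 14 = 293438.

293438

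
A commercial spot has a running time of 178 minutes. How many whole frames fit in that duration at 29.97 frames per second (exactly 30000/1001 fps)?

178 min = 10680 s.
Frames = 10680 × 30000/1001 = 320400000/1001 ≈ 320079.9201.
Complete frames: 320079.

320079 frames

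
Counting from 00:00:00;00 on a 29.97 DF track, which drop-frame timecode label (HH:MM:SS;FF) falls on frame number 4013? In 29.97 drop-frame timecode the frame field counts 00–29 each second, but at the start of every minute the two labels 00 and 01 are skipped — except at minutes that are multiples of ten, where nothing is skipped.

Each 10-minute DF block holds 10 × 60 × 30 − 9 × 2 = 17982 frames. 4013 ÷ 17982 → 0 full blocks, remainder 4013.
Within the partial block the first minute is 1800 frames and each further minute 1798, so 2 further minute boundaries passed. Total skipped labels = 18 × 0 + 2 × 2 = 4.
Non-drop label index = 4013 + 4 = 4017; at 30 labels/s that is 00:02:13:27, i.e. DF 00:02:13;27.

00:02:13;27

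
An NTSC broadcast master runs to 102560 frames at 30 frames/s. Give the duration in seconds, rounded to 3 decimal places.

3418.667 seconds

Running time = 102560 × 1/30 = 10256/3 s ≈ 3418.667 s.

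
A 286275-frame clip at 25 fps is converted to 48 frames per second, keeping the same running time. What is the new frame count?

549648 frames

Target frames = source frames × (target rate / source rate) = 286275 × (48)/(25) = 286275 × 48/25 = 549648.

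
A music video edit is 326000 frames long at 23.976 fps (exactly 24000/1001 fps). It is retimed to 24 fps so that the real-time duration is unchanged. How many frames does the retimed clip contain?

326326 frames

Target frames = source frames × (target rate / source rate) = 326000 × (24)/(24000/1001) = 326000 × 1001/1000 = 326326.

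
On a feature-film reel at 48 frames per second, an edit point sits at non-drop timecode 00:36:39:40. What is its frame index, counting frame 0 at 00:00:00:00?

frame 105592

Total seconds to the label: (0 × 3600 + 36 × 60 + 39) = 2199.
Frame index = 2199 × 48 + 40 = 105592.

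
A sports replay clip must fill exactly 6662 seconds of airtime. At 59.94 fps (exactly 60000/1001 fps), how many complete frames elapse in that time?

Frames = 6662 × 60000/1001 = 399720000/1001 ≈ 399320.6793.
Complete frames: 399320.

399320 frames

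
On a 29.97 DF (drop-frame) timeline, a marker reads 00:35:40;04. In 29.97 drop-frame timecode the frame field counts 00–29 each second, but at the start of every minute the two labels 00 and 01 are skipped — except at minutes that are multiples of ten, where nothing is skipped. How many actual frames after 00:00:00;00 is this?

64140

As if non-drop at 30 labels/s: (0 × 3600 + 35 × 60 + 40) × 30 + 4 = 64204.
Minute boundaries passed: 35; those not divisible by 10: 35 − 3 = 32; dropped labels = 2 × 32 = 64.
Actual frame index = 64204 − 64 = 64140.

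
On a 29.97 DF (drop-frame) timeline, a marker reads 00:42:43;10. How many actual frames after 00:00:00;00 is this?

76824

Complete 10-minute blocks: 4, each 17982 frames → 71928.
Remaining 2 whole minutes in the current block: 1800 + 1 × 1798 = 3598 frames.
Within the current minute: 43 × 30 + 10 − 2 = 1298 (labels ;00/;01 skipped at this minute). Total = 71928 + 3598 + 1298 = 76824.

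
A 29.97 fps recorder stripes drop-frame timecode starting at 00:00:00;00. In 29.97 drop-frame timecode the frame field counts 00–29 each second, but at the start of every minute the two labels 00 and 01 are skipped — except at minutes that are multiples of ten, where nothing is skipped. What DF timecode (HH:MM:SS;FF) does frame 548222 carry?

Each 10-minute DF block holds 10 × 60 × 30 − 9 × 2 = 17982 frames. 548222 ÷ 17982 → 30 full blocks, remainder 8762.
Within the partial block the first minute is 1800 frames and each further minute 1798, so 4 further minute boundaries passed. Total skipped labels = 18 × 30 + 2 × 4 = 548.
Non-drop label index = 548222 + 548 = 548770; at 30 labels/s that is 05:04:52:10, i.e. DF 05:04:52;10.

05:04:52;10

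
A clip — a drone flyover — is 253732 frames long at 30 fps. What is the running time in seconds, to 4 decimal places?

Running time = 253732 × 1/30 = 126866/15 s ≈ 8457.7333 s.

8457.7333 seconds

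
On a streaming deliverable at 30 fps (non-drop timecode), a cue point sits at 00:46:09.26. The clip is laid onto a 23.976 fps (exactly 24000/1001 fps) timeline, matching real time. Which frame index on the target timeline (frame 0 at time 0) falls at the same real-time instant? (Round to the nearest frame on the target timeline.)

Source frame index: (0×3600 + 46×60 + 9) × 30 + 26 = 83096.
Real time: 83096 / (30) = 41548/15 s.
Target frame: (41548/15) × (24000/1001) = 5113600/77 ≈ 66410.390 → 66410.

frame 66410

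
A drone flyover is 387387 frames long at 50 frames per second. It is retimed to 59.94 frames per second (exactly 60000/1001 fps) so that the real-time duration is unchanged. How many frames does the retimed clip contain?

Target frames = source frames × (target rate / source rate) = 387387 × (60000/1001)/(50) = 387387 × 1200/1001 = 464400.

464400 frames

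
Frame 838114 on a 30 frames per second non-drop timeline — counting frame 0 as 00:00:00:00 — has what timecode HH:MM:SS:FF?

07:45:37:04

838114 ÷ 30 = 27937 full seconds, remainder 4 frames.
27937 s = 7 h 45 min 37 s.
Timecode: 07:45:37:04.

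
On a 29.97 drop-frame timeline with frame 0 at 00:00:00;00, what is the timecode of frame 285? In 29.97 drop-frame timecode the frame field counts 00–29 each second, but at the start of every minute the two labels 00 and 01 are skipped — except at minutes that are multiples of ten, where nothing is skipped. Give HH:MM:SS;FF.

Ten DF minutes hold 17982 frames, so frame 285 lies in block 0 (frames 0–17981) with 285 frames into that block.
The block's first minute is 1800 frames and the rest 1798 each; 285 frames reaches minute 0, so 0 × 18 + 0 × 2 = 0 labels have been skipped so far.
Adding those back, label number 285 + 0 = 285 at 30 labels/s is 9 s + 15 f = 0 h 0 min 9 s frame 15, i.e. 00:00:09;15.

00:00:09;15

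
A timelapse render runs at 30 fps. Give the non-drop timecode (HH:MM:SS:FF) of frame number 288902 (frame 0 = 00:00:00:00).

02:40:30:02

288902 ÷ 30 = 9630 full seconds, remainder 2 frames.
9630 s = 2 h 40 min 30 s.
Timecode: 02:40:30:02.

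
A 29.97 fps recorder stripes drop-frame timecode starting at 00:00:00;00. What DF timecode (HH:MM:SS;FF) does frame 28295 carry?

Ten DF minutes hold 17982 frames, so frame 28295 lies in block 1 (frames 17982–35963) with 10313 frames into that block.
The block's first minute is 1800 frames and the rest 1798 each; 10313 frames reaches minute 5, so 1 × 18 + 5 × 2 = 28 labels have been skipped so far.
Adding those back, label number 28295 + 28 = 28323 at 30 labels/s is 944 s + 3 f = 0 h 15 min 44 s frame 3, i.e. 00:15:44;03.

00:15:44;03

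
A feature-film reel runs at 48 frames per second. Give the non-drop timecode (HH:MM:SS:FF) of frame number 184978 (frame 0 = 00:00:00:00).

01:04:13:34

184978 ÷ 48 = 3853 full seconds, remainder 34 frames.
3853 s = 1 h 4 min 13 s.
Timecode: 01:04:13:34.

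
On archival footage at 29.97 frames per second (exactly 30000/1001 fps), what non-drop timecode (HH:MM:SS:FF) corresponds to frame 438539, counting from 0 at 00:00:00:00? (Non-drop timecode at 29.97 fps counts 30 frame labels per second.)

438539 ÷ 30 = 14617 full seconds, remainder 29 frames.
14617 s = 4 h 3 min 37 s.
Timecode: 04:03:37:29.

04:03:37:29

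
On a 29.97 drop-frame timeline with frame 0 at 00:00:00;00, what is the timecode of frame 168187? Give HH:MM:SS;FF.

01:33:31;25

Each 10-minute DF block holds 10 × 60 × 30 − 9 × 2 = 17982 frames. 168187 ÷ 17982 → 9 full blocks, remainder 6349.
Within the partial block the first minute is 1800 frames and each further minute 1798, so 3 further minute boundaries passed. Total skipped labels = 18 × 9 + 2 × 3 = 168.
Non-drop label index = 168187 + 168 = 168355; at 30 labels/s that is 01:33:31:25, i.e. DF 01:33:31;25.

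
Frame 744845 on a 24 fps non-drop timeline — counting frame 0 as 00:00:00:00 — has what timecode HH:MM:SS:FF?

744845 ÷ 24 = 31035 full seconds, remainder 5 frames.
31035 s = 8 h 37 min 15 s.
Timecode: 08:37:15:05.

08:37:15:05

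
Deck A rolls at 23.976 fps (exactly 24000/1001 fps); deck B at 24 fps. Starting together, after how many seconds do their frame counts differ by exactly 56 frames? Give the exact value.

7007/3 seconds

The gap grows by |24 − 24000/1001| = 24/1001 frames per second.
Time for a 56-frame gap: 56 ÷ (24/1001) = 7007/3 s.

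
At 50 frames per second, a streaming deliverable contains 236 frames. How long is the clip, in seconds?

Running time = 236 / (50) = 4.72 s.

4.72 seconds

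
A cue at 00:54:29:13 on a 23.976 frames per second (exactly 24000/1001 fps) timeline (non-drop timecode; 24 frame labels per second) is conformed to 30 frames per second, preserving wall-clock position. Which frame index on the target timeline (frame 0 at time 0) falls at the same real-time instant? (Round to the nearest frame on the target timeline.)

Source frame index: (0×3600 + 54×60 + 29) × 24 + 13 = 78469.
Real time: 78469 / (24000/1001) = 78547469/24000 s.
Target frame: (78547469/24000) × (30) = 78547469/800 ≈ 98184.336 → 98184.

frame 98184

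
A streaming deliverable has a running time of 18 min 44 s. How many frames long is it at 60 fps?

18 min 44 s = 1124 s.
Frames = 1124 × 60 = 67440.

67440 frames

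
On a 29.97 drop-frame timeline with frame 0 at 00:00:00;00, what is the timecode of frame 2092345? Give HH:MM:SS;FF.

19:23:34;19

Each 10-minute DF block holds 10 × 60 × 30 − 9 × 2 = 17982 frames. 2092345 ÷ 17982 → 116 full blocks, remainder 6433.
Within the partial block the first minute is 1800 frames and each further minute 1798, so 3 further minute boundaries passed. Total skipped labels = 18 × 116 + 2 × 3 = 2094.
Non-drop label index = 2092345 + 2094 = 2094439; at 30 labels/s that is 19:23:34:19, i.e. DF 19:23:34;19.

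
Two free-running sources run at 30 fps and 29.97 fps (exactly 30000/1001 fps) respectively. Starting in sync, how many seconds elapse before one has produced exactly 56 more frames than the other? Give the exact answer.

The gap grows by |30000/1001 − 30| = 30/1001 frames per second.
Time for a 56-frame gap: 56 ÷ (30/1001) = 28028/15 s.

28028/15 seconds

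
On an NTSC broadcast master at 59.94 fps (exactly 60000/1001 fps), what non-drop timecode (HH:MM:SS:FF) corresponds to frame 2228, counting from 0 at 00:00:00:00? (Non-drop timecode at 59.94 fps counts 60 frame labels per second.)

00:00:37:08

2228 ÷ 60 = 37 full seconds, remainder 8 frames.
37 s = 0 h 0 min 37 s.
Timecode: 00:00:37:08.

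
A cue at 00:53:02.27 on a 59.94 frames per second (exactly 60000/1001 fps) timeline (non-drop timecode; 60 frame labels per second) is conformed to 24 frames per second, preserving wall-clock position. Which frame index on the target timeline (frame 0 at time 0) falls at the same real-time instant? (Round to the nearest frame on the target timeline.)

Source frame index: (0×3600 + 53×60 + 2) × 60 + 27 = 190947.
Real time: 190947 / (60000/1001) = 63712649/20000 s.
Target frame: (63712649/20000) × (24) = 191137947/2500 ≈ 76455.179 → 76455.

frame 76455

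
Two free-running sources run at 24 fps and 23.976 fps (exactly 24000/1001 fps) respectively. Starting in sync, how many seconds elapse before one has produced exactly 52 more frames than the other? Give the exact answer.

The gap grows by |24000/1001 − 24| = 24/1001 frames per second.
Time for a 52-frame gap: 52 ÷ (24/1001) = 13013/6 s.

13013/6 seconds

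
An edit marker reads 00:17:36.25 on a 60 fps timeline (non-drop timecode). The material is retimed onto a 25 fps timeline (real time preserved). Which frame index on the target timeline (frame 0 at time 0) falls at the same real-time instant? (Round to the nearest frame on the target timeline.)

frame 26410

Source frame index: (0×3600 + 17×60 + 36) × 60 + 25 = 63385.
Real time: 63385 / (60) = 12677/12 s.
Target frame: (12677/12) × (25) = 316925/12 ≈ 26410.417 → 26410.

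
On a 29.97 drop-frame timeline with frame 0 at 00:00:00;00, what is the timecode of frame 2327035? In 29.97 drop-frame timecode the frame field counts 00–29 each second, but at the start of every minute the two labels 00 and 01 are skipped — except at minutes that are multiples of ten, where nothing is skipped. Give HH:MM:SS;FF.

Each 10-minute DF block holds 10 × 60 × 30 − 9 × 2 = 17982 frames. 2327035 ÷ 17982 → 129 full blocks, remainder 7357.
Within the partial block the first minute is 1800 frames and each further minute 1798, so 4 further minute boundaries passed. Total skipped labels = 18 × 129 + 2 × 4 = 2330.
Non-drop label index = 2327035 + 2330 = 2329365; at 30 labels/s that is 21:34:05:15, i.e. DF 21:34:05;15.

21:34:05;15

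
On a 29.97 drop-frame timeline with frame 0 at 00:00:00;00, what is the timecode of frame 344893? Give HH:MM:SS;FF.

03:11:47;27

Ten DF minutes hold 17982 frames, so frame 344893 lies in block 19 (frames 341658–359639) with 3235 frames into that block.
The block's first minute is 1800 frames and the rest 1798 each; 3235 frames reaches minute 1, so 19 × 18 + 1 × 2 = 344 labels have been skipped so far.
Adding those back, label number 344893 + 344 = 345237 at 30 labels/s is 11507 s + 27 f = 3 h 11 min 47 s frame 27, i.e. 03:11:47;27.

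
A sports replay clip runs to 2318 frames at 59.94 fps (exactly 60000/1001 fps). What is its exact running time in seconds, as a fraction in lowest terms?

Running time = 2318 ÷ (60000/1001) = 2318 × 1001/60000 = 1160159/30000 s.

1160159/30000 seconds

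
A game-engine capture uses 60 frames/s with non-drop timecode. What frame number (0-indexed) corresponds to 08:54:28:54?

Total seconds to the label: (8 × 3600 + 54 × 60 + 28) = 32068.
Frame index = 32068 × 60 + 54 = 1924134.

1924134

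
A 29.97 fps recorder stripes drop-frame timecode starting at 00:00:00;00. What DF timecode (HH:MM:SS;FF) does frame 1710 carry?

00:00:57;00

Ten DF minutes hold 17982 frames, so frame 1710 lies in block 0 (frames 0–17981) with 1710 frames into that block.
The block's first minute is 1800 frames and the rest 1798 each; 1710 frames reaches minute 0, so 0 × 18 + 0 × 2 = 0 labels have been skipped so far.
Adding those back, label number 1710 + 0 = 1710 at 30 labels/s is 57 s + 0 f = 0 h 0 min 57 s frame 0, i.e. 00:00:57;00.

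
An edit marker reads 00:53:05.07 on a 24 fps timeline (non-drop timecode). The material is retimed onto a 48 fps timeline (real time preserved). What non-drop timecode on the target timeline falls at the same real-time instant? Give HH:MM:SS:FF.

Source frame index: (0×3600 + 53×60 + 5) × 24 + 7 = 76447.
Real time: 76447 / (24) = 76447/24 s.
Target frame: (76447/24) × (48) = 152894.
At 48 labels/s: frame 152894 → 00:53:05:14.

00:53:05:14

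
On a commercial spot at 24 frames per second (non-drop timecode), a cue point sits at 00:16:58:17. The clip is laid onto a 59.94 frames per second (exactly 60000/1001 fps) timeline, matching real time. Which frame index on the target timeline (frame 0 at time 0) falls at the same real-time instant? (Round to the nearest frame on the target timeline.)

frame 61061

Source frame index: (0×3600 + 16×60 + 58) × 24 + 17 = 24449.
Real time: 24449 / (24) = 24449/24 s.
Target frame: (24449/24) × (60000/1001) = 61122500/1001 ≈ 61061.439 → 61061.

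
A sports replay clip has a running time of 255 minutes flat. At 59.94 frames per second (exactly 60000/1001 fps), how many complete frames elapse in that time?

255 min = 15300 s.
Frames = 15300 × 60000/1001 = 918000000/1001 ≈ 917082.9171.
Complete frames: 917082.

917082 frames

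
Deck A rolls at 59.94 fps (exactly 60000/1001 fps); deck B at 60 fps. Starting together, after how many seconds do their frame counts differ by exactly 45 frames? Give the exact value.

750.75 seconds

The gap grows by |60 − 60000/1001| = 60/1001 frames per second.
Time for a 45-frame gap: 45 ÷ (60/1001) = 750.75 s.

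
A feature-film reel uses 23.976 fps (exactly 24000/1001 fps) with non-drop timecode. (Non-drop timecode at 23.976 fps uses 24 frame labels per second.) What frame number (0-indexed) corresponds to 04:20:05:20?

frame 374540

Total seconds to the label: (4 × 3600 + 20 × 60 + 5) = 15605.
Frame index = 15605 × 24 + 20 = 374540.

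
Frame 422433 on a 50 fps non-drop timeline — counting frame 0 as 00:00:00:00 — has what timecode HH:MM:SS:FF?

422433 ÷ 50 = 8448 full seconds, remainder 33 frames.
8448 s = 2 h 20 min 48 s.
Timecode: 02:20:48:33.

02:20:48:33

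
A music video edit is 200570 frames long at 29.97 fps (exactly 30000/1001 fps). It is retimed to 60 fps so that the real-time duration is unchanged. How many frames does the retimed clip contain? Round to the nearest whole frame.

Frames at target rate = 200570 × (60) / (30000/1001) = 20077057/50 ≈ 401541.140.
Nearest whole frame: 401541.

401541 frames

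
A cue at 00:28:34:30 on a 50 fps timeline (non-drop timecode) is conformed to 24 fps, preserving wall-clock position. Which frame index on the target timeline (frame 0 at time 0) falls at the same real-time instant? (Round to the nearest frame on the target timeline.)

Source frame index: (0×3600 + 28×60 + 34) × 50 + 30 = 85730.
Real time: 85730 / (50) = 8573/5 s.
Target frame: (8573/5) × (24) = 205752/5 ≈ 41150.400 → 41150.

frame 41150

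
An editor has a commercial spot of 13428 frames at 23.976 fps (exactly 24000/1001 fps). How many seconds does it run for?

Running time = 13428 / (24000/1001) = 560.0595 s.

560.0595 seconds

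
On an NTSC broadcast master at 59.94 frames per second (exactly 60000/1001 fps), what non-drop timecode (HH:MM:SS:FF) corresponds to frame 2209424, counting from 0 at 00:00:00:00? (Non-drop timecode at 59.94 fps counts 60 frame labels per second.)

2209424 ÷ 60 = 36823 full seconds, remainder 44 frames.
36823 s = 10 h 13 min 43 s.
Timecode: 10:13:43:44.

10:13:43:44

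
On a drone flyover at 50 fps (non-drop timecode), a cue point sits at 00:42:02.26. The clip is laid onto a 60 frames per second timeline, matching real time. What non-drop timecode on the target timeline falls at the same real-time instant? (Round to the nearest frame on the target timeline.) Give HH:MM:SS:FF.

Source frame index: (0×3600 + 42×60 + 2) × 50 + 26 = 126126.
Real time: 126126 / (50) = 63063/25 s.
Target frame: (63063/25) × (60) = 756756/5 ≈ 151351.200 → 151351.
At 60 labels/s: frame 151351 → 00:42:02:31.

00:42:02:31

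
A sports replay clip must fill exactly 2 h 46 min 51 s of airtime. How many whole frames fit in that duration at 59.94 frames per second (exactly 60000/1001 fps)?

600059 frames

2 h 46 min 51 s = 10011 s.
Frames = 10011 × 60000/1001 = 600660000/1001 ≈ 600059.9401.
Complete frames: 600059.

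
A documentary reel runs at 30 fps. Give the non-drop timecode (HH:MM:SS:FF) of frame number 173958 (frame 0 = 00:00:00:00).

01:36:38:18

173958 ÷ 30 = 5798 full seconds, remainder 18 frames.
5798 s = 1 h 36 min 38 s.
Timecode: 01:36:38:18.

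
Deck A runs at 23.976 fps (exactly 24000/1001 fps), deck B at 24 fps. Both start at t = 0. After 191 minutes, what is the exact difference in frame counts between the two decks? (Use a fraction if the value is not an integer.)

275040/1001 frames

191 min = 11460 s.
A emits 24000/1001 × 11460 = 275040000/1001 frames; B emits 24 × 11460 = 275040.
Difference = 275040/1001 frames (≈ 274.7652); B is ahead of A.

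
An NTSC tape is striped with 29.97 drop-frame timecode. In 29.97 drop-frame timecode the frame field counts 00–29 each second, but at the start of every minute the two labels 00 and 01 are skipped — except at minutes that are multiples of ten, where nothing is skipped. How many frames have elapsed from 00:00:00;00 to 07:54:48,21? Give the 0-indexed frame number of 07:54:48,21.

Complete 10-minute blocks: 47, each 17982 frames → 845154.
Remaining 4 whole minutes in the current block: 1800 + 3 × 1798 = 7194 frames.
Within the current minute: 48 × 30 + 21 − 2 = 1459 (labels ;00/;01 skipped at this minute). Total = 845154 + 7194 + 1459 = 853807.

853807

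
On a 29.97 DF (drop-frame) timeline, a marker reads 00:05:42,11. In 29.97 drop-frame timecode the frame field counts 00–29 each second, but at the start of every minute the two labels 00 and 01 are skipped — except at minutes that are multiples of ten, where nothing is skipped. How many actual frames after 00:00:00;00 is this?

Complete 10-minute blocks: 0, each 17982 frames → 0.
Remaining 5 whole minutes in the current block: 1800 + 4 × 1798 = 8992 frames.
Within the current minute: 42 × 30 + 11 − 2 = 1269 (labels ;00/;01 skipped at this minute). Total = 0 + 8992 + 1269 = 10261.

10261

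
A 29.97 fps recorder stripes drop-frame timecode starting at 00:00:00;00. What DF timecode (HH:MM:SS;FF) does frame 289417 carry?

02:40:56;25

Ten DF minutes hold 17982 frames, so frame 289417 lies in block 16 (frames 287712–305693) with 1705 frames into that block.
The block's first minute is 1800 frames and the rest 1798 each; 1705 frames reaches minute 0, so 16 × 18 + 0 × 2 = 288 labels have been skipped so far.
Adding those back, label number 289417 + 288 = 289705 at 30 labels/s is 9656 s + 25 f = 2 h 40 min 56 s frame 25, i.e. 02:40:56;25.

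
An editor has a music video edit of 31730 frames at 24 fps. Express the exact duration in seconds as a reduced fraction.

15865/12 seconds

Running time = 31730 ÷ (24) = 31730 × 1/24 = 15865/12 s.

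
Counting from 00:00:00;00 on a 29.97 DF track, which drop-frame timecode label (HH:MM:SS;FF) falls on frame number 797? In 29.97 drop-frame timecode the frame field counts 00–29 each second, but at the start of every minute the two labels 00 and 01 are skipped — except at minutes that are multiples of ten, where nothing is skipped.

Ten DF minutes hold 17982 frames, so frame 797 lies in block 0 (frames 0–17981) with 797 frames into that block.
The block's first minute is 1800 frames and the rest 1798 each; 797 frames reaches minute 0, so 0 × 18 + 0 × 2 = 0 labels have been skipped so far.
Adding those back, label number 797 + 0 = 797 at 30 labels/s is 26 s + 17 f = 0 h 0 min 26 s frame 17, i.e. 00:00:26;17.

00:00:26;17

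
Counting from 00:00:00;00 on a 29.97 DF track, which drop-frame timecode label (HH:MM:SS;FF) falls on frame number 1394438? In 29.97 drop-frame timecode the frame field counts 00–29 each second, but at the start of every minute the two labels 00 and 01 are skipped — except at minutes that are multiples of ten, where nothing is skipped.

12:55:27;24

Each 10-minute DF block holds 10 × 60 × 30 − 9 × 2 = 17982 frames. 1394438 ÷ 17982 → 77 full blocks, remainder 9824.
Within the partial block the first minute is 1800 frames and each further minute 1798, so 5 further minute boundaries passed. Total skipped labels = 18 × 77 + 2 × 5 = 1396.
Non-drop label index = 1394438 + 1396 = 1395834; at 30 labels/s that is 12:55:27:24, i.e. DF 12:55:27;24.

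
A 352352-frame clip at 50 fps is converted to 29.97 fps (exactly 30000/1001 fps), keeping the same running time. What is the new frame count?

Target frames = source frames × (target rate / source rate) = 352352 × (30000/1001)/(50) = 352352 × 600/1001 = 211200.

211200 frames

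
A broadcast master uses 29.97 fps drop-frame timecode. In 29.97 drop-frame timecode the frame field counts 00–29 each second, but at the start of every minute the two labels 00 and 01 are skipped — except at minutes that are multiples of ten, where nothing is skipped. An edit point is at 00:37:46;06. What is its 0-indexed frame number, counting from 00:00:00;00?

As if non-drop at 30 labels/s: (0 × 3600 + 37 × 60 + 46) × 30 + 6 = 67986.
Minute boundaries passed: 37; those not divisible by 10: 37 − 3 = 34; dropped labels = 2 × 34 = 68.
Actual frame index = 67986 − 68 = 67918.

67918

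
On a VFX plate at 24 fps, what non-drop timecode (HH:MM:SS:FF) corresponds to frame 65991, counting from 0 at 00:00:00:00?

65991 ÷ 24 = 2749 full seconds, remainder 15 frames.
2749 s = 0 h 45 min 49 s.
Timecode: 00:45:49:15.

00:45:49:15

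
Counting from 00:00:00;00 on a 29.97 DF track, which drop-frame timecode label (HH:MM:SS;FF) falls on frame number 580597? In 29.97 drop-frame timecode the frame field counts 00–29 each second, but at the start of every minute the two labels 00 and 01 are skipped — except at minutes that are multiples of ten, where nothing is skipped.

05:22:52;17

Ten DF minutes hold 17982 frames, so frame 580597 lies in block 32 (frames 575424–593405) with 5173 frames into that block.
The block's first minute is 1800 frames and the rest 1798 each; 5173 frames reaches minute 2, so 32 × 18 + 2 × 2 = 580 labels have been skipped so far.
Adding those back, label number 580597 + 580 = 581177 at 30 labels/s is 19372 s + 17 f = 5 h 22 min 52 s frame 17, i.e. 05:22:52;17.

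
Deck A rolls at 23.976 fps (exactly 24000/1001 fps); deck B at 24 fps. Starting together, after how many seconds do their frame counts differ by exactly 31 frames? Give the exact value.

31031/24 seconds

The gap grows by |24 − 24000/1001| = 24/1001 frames per second.
Time for a 31-frame gap: 31 ÷ (24/1001) = 31031/24 s.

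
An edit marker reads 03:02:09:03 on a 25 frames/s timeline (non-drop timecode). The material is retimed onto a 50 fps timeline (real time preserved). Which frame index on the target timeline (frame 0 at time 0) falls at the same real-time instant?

Source frame index: (3×3600 + 2×60 + 9) × 25 + 3 = 273228.
Real time: 273228 / (25) = 273228/25 s.
Target frame: (273228/25) × (50) = 546456.

frame 546456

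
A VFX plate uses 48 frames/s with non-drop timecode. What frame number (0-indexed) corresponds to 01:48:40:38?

Total seconds to the label: (1 × 3600 + 48 × 60 + 40) = 6520.
Frame index = 6520 × 48 + 38 = 312998.

312998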